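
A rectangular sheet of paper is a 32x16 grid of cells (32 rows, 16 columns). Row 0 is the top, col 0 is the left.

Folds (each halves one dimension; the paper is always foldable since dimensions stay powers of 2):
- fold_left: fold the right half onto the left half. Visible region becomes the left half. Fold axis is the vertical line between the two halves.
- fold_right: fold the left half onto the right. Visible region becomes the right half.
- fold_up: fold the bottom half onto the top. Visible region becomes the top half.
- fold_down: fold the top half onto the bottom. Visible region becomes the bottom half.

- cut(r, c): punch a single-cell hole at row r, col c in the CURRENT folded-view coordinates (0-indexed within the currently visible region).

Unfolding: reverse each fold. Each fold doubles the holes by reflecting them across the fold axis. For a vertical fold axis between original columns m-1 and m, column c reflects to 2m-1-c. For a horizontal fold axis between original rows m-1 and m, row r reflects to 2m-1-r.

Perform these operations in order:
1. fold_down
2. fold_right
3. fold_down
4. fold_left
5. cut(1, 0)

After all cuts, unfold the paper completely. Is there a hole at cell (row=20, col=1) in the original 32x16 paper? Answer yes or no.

Answer: no

Derivation:
Op 1 fold_down: fold axis h@16; visible region now rows[16,32) x cols[0,16) = 16x16
Op 2 fold_right: fold axis v@8; visible region now rows[16,32) x cols[8,16) = 16x8
Op 3 fold_down: fold axis h@24; visible region now rows[24,32) x cols[8,16) = 8x8
Op 4 fold_left: fold axis v@12; visible region now rows[24,32) x cols[8,12) = 8x4
Op 5 cut(1, 0): punch at orig (25,8); cuts so far [(25, 8)]; region rows[24,32) x cols[8,12) = 8x4
Unfold 1 (reflect across v@12): 2 holes -> [(25, 8), (25, 15)]
Unfold 2 (reflect across h@24): 4 holes -> [(22, 8), (22, 15), (25, 8), (25, 15)]
Unfold 3 (reflect across v@8): 8 holes -> [(22, 0), (22, 7), (22, 8), (22, 15), (25, 0), (25, 7), (25, 8), (25, 15)]
Unfold 4 (reflect across h@16): 16 holes -> [(6, 0), (6, 7), (6, 8), (6, 15), (9, 0), (9, 7), (9, 8), (9, 15), (22, 0), (22, 7), (22, 8), (22, 15), (25, 0), (25, 7), (25, 8), (25, 15)]
Holes: [(6, 0), (6, 7), (6, 8), (6, 15), (9, 0), (9, 7), (9, 8), (9, 15), (22, 0), (22, 7), (22, 8), (22, 15), (25, 0), (25, 7), (25, 8), (25, 15)]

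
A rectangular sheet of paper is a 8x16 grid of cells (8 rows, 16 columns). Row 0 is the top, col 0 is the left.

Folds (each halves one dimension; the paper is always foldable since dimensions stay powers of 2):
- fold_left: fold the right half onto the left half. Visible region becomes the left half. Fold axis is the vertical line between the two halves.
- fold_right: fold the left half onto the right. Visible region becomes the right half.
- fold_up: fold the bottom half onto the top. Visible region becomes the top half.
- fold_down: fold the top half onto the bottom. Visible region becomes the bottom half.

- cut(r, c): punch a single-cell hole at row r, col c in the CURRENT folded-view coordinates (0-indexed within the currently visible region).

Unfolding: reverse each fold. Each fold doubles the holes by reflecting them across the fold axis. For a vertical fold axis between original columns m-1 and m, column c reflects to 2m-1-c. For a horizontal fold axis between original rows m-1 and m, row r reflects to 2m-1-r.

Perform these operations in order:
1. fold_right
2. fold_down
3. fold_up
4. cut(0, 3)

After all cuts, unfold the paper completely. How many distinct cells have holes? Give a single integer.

Op 1 fold_right: fold axis v@8; visible region now rows[0,8) x cols[8,16) = 8x8
Op 2 fold_down: fold axis h@4; visible region now rows[4,8) x cols[8,16) = 4x8
Op 3 fold_up: fold axis h@6; visible region now rows[4,6) x cols[8,16) = 2x8
Op 4 cut(0, 3): punch at orig (4,11); cuts so far [(4, 11)]; region rows[4,6) x cols[8,16) = 2x8
Unfold 1 (reflect across h@6): 2 holes -> [(4, 11), (7, 11)]
Unfold 2 (reflect across h@4): 4 holes -> [(0, 11), (3, 11), (4, 11), (7, 11)]
Unfold 3 (reflect across v@8): 8 holes -> [(0, 4), (0, 11), (3, 4), (3, 11), (4, 4), (4, 11), (7, 4), (7, 11)]

Answer: 8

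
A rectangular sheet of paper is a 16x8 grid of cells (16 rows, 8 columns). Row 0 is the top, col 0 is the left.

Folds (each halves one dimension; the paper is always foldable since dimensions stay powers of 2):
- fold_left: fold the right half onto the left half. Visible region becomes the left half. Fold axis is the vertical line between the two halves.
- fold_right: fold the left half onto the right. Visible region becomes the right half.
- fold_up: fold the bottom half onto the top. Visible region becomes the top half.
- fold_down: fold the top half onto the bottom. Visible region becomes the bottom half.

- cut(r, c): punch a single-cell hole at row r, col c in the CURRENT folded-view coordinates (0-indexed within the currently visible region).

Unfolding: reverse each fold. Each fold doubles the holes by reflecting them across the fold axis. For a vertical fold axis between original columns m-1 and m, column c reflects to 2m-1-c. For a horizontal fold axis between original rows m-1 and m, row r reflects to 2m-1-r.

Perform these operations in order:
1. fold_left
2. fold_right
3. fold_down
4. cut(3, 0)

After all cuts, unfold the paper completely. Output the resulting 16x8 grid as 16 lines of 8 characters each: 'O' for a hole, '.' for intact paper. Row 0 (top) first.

Answer: ........
........
........
........
.OO..OO.
........
........
........
........
........
........
.OO..OO.
........
........
........
........

Derivation:
Op 1 fold_left: fold axis v@4; visible region now rows[0,16) x cols[0,4) = 16x4
Op 2 fold_right: fold axis v@2; visible region now rows[0,16) x cols[2,4) = 16x2
Op 3 fold_down: fold axis h@8; visible region now rows[8,16) x cols[2,4) = 8x2
Op 4 cut(3, 0): punch at orig (11,2); cuts so far [(11, 2)]; region rows[8,16) x cols[2,4) = 8x2
Unfold 1 (reflect across h@8): 2 holes -> [(4, 2), (11, 2)]
Unfold 2 (reflect across v@2): 4 holes -> [(4, 1), (4, 2), (11, 1), (11, 2)]
Unfold 3 (reflect across v@4): 8 holes -> [(4, 1), (4, 2), (4, 5), (4, 6), (11, 1), (11, 2), (11, 5), (11, 6)]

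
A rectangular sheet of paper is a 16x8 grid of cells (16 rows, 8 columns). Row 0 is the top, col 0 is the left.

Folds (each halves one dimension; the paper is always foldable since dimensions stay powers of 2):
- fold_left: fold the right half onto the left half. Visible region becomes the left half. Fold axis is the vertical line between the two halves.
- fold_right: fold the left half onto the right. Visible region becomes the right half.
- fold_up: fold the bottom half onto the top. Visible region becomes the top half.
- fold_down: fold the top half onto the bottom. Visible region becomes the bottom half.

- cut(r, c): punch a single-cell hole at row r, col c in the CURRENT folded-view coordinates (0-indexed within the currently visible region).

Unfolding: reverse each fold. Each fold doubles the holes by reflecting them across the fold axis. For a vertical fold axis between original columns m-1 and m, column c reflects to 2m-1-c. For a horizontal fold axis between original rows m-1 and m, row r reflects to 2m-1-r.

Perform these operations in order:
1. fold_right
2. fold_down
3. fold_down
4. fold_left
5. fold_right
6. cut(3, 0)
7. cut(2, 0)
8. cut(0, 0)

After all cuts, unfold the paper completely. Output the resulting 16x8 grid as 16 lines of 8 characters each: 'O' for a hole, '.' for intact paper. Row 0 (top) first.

Answer: OOOOOOOO
OOOOOOOO
........
OOOOOOOO
OOOOOOOO
........
OOOOOOOO
OOOOOOOO
OOOOOOOO
OOOOOOOO
........
OOOOOOOO
OOOOOOOO
........
OOOOOOOO
OOOOOOOO

Derivation:
Op 1 fold_right: fold axis v@4; visible region now rows[0,16) x cols[4,8) = 16x4
Op 2 fold_down: fold axis h@8; visible region now rows[8,16) x cols[4,8) = 8x4
Op 3 fold_down: fold axis h@12; visible region now rows[12,16) x cols[4,8) = 4x4
Op 4 fold_left: fold axis v@6; visible region now rows[12,16) x cols[4,6) = 4x2
Op 5 fold_right: fold axis v@5; visible region now rows[12,16) x cols[5,6) = 4x1
Op 6 cut(3, 0): punch at orig (15,5); cuts so far [(15, 5)]; region rows[12,16) x cols[5,6) = 4x1
Op 7 cut(2, 0): punch at orig (14,5); cuts so far [(14, 5), (15, 5)]; region rows[12,16) x cols[5,6) = 4x1
Op 8 cut(0, 0): punch at orig (12,5); cuts so far [(12, 5), (14, 5), (15, 5)]; region rows[12,16) x cols[5,6) = 4x1
Unfold 1 (reflect across v@5): 6 holes -> [(12, 4), (12, 5), (14, 4), (14, 5), (15, 4), (15, 5)]
Unfold 2 (reflect across v@6): 12 holes -> [(12, 4), (12, 5), (12, 6), (12, 7), (14, 4), (14, 5), (14, 6), (14, 7), (15, 4), (15, 5), (15, 6), (15, 7)]
Unfold 3 (reflect across h@12): 24 holes -> [(8, 4), (8, 5), (8, 6), (8, 7), (9, 4), (9, 5), (9, 6), (9, 7), (11, 4), (11, 5), (11, 6), (11, 7), (12, 4), (12, 5), (12, 6), (12, 7), (14, 4), (14, 5), (14, 6), (14, 7), (15, 4), (15, 5), (15, 6), (15, 7)]
Unfold 4 (reflect across h@8): 48 holes -> [(0, 4), (0, 5), (0, 6), (0, 7), (1, 4), (1, 5), (1, 6), (1, 7), (3, 4), (3, 5), (3, 6), (3, 7), (4, 4), (4, 5), (4, 6), (4, 7), (6, 4), (6, 5), (6, 6), (6, 7), (7, 4), (7, 5), (7, 6), (7, 7), (8, 4), (8, 5), (8, 6), (8, 7), (9, 4), (9, 5), (9, 6), (9, 7), (11, 4), (11, 5), (11, 6), (11, 7), (12, 4), (12, 5), (12, 6), (12, 7), (14, 4), (14, 5), (14, 6), (14, 7), (15, 4), (15, 5), (15, 6), (15, 7)]
Unfold 5 (reflect across v@4): 96 holes -> [(0, 0), (0, 1), (0, 2), (0, 3), (0, 4), (0, 5), (0, 6), (0, 7), (1, 0), (1, 1), (1, 2), (1, 3), (1, 4), (1, 5), (1, 6), (1, 7), (3, 0), (3, 1), (3, 2), (3, 3), (3, 4), (3, 5), (3, 6), (3, 7), (4, 0), (4, 1), (4, 2), (4, 3), (4, 4), (4, 5), (4, 6), (4, 7), (6, 0), (6, 1), (6, 2), (6, 3), (6, 4), (6, 5), (6, 6), (6, 7), (7, 0), (7, 1), (7, 2), (7, 3), (7, 4), (7, 5), (7, 6), (7, 7), (8, 0), (8, 1), (8, 2), (8, 3), (8, 4), (8, 5), (8, 6), (8, 7), (9, 0), (9, 1), (9, 2), (9, 3), (9, 4), (9, 5), (9, 6), (9, 7), (11, 0), (11, 1), (11, 2), (11, 3), (11, 4), (11, 5), (11, 6), (11, 7), (12, 0), (12, 1), (12, 2), (12, 3), (12, 4), (12, 5), (12, 6), (12, 7), (14, 0), (14, 1), (14, 2), (14, 3), (14, 4), (14, 5), (14, 6), (14, 7), (15, 0), (15, 1), (15, 2), (15, 3), (15, 4), (15, 5), (15, 6), (15, 7)]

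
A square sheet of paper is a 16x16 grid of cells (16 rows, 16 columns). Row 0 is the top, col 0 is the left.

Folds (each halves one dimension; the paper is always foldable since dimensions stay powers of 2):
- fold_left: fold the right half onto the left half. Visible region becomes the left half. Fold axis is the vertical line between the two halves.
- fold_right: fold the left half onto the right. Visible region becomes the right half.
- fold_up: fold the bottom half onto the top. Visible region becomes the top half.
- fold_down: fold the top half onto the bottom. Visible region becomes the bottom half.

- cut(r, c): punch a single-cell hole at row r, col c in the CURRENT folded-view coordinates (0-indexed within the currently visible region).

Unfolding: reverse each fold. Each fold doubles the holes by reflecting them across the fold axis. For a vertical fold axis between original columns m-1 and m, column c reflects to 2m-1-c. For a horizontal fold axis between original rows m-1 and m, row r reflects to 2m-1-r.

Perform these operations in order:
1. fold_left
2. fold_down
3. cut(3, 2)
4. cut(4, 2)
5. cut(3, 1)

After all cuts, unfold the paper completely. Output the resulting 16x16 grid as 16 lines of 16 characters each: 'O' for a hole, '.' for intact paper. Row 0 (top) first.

Op 1 fold_left: fold axis v@8; visible region now rows[0,16) x cols[0,8) = 16x8
Op 2 fold_down: fold axis h@8; visible region now rows[8,16) x cols[0,8) = 8x8
Op 3 cut(3, 2): punch at orig (11,2); cuts so far [(11, 2)]; region rows[8,16) x cols[0,8) = 8x8
Op 4 cut(4, 2): punch at orig (12,2); cuts so far [(11, 2), (12, 2)]; region rows[8,16) x cols[0,8) = 8x8
Op 5 cut(3, 1): punch at orig (11,1); cuts so far [(11, 1), (11, 2), (12, 2)]; region rows[8,16) x cols[0,8) = 8x8
Unfold 1 (reflect across h@8): 6 holes -> [(3, 2), (4, 1), (4, 2), (11, 1), (11, 2), (12, 2)]
Unfold 2 (reflect across v@8): 12 holes -> [(3, 2), (3, 13), (4, 1), (4, 2), (4, 13), (4, 14), (11, 1), (11, 2), (11, 13), (11, 14), (12, 2), (12, 13)]

Answer: ................
................
................
..O..........O..
.OO..........OO.
................
................
................
................
................
................
.OO..........OO.
..O..........O..
................
................
................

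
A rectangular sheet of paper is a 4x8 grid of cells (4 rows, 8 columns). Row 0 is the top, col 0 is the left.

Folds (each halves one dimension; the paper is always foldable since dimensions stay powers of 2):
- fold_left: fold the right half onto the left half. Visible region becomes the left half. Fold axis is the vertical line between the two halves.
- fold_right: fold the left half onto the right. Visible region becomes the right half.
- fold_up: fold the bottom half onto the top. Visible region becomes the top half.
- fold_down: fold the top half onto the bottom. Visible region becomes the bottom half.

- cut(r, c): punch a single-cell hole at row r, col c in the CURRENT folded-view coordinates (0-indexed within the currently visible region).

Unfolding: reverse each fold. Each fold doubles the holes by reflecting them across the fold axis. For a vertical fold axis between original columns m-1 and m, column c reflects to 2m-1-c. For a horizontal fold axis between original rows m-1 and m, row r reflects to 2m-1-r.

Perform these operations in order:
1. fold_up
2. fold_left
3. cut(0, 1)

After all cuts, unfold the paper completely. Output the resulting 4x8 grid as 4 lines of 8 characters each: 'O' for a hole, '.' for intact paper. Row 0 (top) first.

Op 1 fold_up: fold axis h@2; visible region now rows[0,2) x cols[0,8) = 2x8
Op 2 fold_left: fold axis v@4; visible region now rows[0,2) x cols[0,4) = 2x4
Op 3 cut(0, 1): punch at orig (0,1); cuts so far [(0, 1)]; region rows[0,2) x cols[0,4) = 2x4
Unfold 1 (reflect across v@4): 2 holes -> [(0, 1), (0, 6)]
Unfold 2 (reflect across h@2): 4 holes -> [(0, 1), (0, 6), (3, 1), (3, 6)]

Answer: .O....O.
........
........
.O....O.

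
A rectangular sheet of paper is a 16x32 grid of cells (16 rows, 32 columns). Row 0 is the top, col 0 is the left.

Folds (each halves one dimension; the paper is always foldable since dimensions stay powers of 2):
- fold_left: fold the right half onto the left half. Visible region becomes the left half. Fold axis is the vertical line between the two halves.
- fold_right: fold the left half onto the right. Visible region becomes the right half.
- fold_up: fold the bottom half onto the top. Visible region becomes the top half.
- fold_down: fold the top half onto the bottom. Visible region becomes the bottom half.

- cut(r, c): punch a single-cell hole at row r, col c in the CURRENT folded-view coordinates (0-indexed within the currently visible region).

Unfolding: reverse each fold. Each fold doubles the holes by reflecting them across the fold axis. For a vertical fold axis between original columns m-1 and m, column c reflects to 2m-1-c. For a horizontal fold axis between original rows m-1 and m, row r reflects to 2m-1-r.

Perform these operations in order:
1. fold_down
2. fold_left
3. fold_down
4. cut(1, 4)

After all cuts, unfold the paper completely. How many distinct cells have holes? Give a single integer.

Answer: 8

Derivation:
Op 1 fold_down: fold axis h@8; visible region now rows[8,16) x cols[0,32) = 8x32
Op 2 fold_left: fold axis v@16; visible region now rows[8,16) x cols[0,16) = 8x16
Op 3 fold_down: fold axis h@12; visible region now rows[12,16) x cols[0,16) = 4x16
Op 4 cut(1, 4): punch at orig (13,4); cuts so far [(13, 4)]; region rows[12,16) x cols[0,16) = 4x16
Unfold 1 (reflect across h@12): 2 holes -> [(10, 4), (13, 4)]
Unfold 2 (reflect across v@16): 4 holes -> [(10, 4), (10, 27), (13, 4), (13, 27)]
Unfold 3 (reflect across h@8): 8 holes -> [(2, 4), (2, 27), (5, 4), (5, 27), (10, 4), (10, 27), (13, 4), (13, 27)]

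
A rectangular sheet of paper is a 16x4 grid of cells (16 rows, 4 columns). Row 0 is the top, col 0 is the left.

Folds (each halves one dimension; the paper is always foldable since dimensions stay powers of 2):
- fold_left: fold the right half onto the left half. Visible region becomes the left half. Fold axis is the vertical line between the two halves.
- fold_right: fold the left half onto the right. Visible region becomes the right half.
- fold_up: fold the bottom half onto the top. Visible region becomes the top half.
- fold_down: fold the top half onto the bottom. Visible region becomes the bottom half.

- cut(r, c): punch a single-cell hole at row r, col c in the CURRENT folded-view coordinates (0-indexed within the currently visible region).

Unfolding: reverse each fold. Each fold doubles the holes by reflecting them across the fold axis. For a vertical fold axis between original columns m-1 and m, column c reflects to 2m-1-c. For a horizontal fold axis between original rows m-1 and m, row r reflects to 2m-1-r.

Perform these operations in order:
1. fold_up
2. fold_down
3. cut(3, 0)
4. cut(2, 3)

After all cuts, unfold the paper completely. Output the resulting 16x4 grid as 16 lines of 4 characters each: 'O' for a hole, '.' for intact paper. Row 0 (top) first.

Op 1 fold_up: fold axis h@8; visible region now rows[0,8) x cols[0,4) = 8x4
Op 2 fold_down: fold axis h@4; visible region now rows[4,8) x cols[0,4) = 4x4
Op 3 cut(3, 0): punch at orig (7,0); cuts so far [(7, 0)]; region rows[4,8) x cols[0,4) = 4x4
Op 4 cut(2, 3): punch at orig (6,3); cuts so far [(6, 3), (7, 0)]; region rows[4,8) x cols[0,4) = 4x4
Unfold 1 (reflect across h@4): 4 holes -> [(0, 0), (1, 3), (6, 3), (7, 0)]
Unfold 2 (reflect across h@8): 8 holes -> [(0, 0), (1, 3), (6, 3), (7, 0), (8, 0), (9, 3), (14, 3), (15, 0)]

Answer: O...
...O
....
....
....
....
...O
O...
O...
...O
....
....
....
....
...O
O...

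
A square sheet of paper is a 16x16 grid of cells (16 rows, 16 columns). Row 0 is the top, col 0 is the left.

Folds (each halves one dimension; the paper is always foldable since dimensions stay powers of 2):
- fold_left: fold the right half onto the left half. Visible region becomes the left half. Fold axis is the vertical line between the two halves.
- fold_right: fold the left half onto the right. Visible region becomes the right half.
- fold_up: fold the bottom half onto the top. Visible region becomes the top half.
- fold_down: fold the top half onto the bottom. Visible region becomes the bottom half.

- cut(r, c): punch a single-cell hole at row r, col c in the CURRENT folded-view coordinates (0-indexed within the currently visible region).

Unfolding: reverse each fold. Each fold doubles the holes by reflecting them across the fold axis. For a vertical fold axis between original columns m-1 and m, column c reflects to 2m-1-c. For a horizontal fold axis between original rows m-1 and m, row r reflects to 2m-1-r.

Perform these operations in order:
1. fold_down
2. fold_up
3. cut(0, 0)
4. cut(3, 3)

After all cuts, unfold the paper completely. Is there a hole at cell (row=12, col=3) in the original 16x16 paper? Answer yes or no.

Answer: yes

Derivation:
Op 1 fold_down: fold axis h@8; visible region now rows[8,16) x cols[0,16) = 8x16
Op 2 fold_up: fold axis h@12; visible region now rows[8,12) x cols[0,16) = 4x16
Op 3 cut(0, 0): punch at orig (8,0); cuts so far [(8, 0)]; region rows[8,12) x cols[0,16) = 4x16
Op 4 cut(3, 3): punch at orig (11,3); cuts so far [(8, 0), (11, 3)]; region rows[8,12) x cols[0,16) = 4x16
Unfold 1 (reflect across h@12): 4 holes -> [(8, 0), (11, 3), (12, 3), (15, 0)]
Unfold 2 (reflect across h@8): 8 holes -> [(0, 0), (3, 3), (4, 3), (7, 0), (8, 0), (11, 3), (12, 3), (15, 0)]
Holes: [(0, 0), (3, 3), (4, 3), (7, 0), (8, 0), (11, 3), (12, 3), (15, 0)]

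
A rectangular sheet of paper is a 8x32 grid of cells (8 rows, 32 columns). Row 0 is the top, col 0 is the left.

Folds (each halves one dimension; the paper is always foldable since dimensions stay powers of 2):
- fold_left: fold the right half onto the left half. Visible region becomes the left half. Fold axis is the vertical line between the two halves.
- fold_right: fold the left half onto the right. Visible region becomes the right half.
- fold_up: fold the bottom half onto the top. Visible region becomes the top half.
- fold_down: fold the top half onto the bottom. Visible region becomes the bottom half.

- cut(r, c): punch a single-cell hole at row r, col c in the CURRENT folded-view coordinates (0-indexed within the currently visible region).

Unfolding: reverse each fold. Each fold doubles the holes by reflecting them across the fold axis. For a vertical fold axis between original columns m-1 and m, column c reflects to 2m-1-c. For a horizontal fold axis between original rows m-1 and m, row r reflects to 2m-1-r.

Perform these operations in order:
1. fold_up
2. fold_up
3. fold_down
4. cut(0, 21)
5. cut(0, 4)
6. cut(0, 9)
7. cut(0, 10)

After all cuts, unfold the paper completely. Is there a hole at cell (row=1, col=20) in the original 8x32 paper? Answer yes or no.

Op 1 fold_up: fold axis h@4; visible region now rows[0,4) x cols[0,32) = 4x32
Op 2 fold_up: fold axis h@2; visible region now rows[0,2) x cols[0,32) = 2x32
Op 3 fold_down: fold axis h@1; visible region now rows[1,2) x cols[0,32) = 1x32
Op 4 cut(0, 21): punch at orig (1,21); cuts so far [(1, 21)]; region rows[1,2) x cols[0,32) = 1x32
Op 5 cut(0, 4): punch at orig (1,4); cuts so far [(1, 4), (1, 21)]; region rows[1,2) x cols[0,32) = 1x32
Op 6 cut(0, 9): punch at orig (1,9); cuts so far [(1, 4), (1, 9), (1, 21)]; region rows[1,2) x cols[0,32) = 1x32
Op 7 cut(0, 10): punch at orig (1,10); cuts so far [(1, 4), (1, 9), (1, 10), (1, 21)]; region rows[1,2) x cols[0,32) = 1x32
Unfold 1 (reflect across h@1): 8 holes -> [(0, 4), (0, 9), (0, 10), (0, 21), (1, 4), (1, 9), (1, 10), (1, 21)]
Unfold 2 (reflect across h@2): 16 holes -> [(0, 4), (0, 9), (0, 10), (0, 21), (1, 4), (1, 9), (1, 10), (1, 21), (2, 4), (2, 9), (2, 10), (2, 21), (3, 4), (3, 9), (3, 10), (3, 21)]
Unfold 3 (reflect across h@4): 32 holes -> [(0, 4), (0, 9), (0, 10), (0, 21), (1, 4), (1, 9), (1, 10), (1, 21), (2, 4), (2, 9), (2, 10), (2, 21), (3, 4), (3, 9), (3, 10), (3, 21), (4, 4), (4, 9), (4, 10), (4, 21), (5, 4), (5, 9), (5, 10), (5, 21), (6, 4), (6, 9), (6, 10), (6, 21), (7, 4), (7, 9), (7, 10), (7, 21)]
Holes: [(0, 4), (0, 9), (0, 10), (0, 21), (1, 4), (1, 9), (1, 10), (1, 21), (2, 4), (2, 9), (2, 10), (2, 21), (3, 4), (3, 9), (3, 10), (3, 21), (4, 4), (4, 9), (4, 10), (4, 21), (5, 4), (5, 9), (5, 10), (5, 21), (6, 4), (6, 9), (6, 10), (6, 21), (7, 4), (7, 9), (7, 10), (7, 21)]

Answer: no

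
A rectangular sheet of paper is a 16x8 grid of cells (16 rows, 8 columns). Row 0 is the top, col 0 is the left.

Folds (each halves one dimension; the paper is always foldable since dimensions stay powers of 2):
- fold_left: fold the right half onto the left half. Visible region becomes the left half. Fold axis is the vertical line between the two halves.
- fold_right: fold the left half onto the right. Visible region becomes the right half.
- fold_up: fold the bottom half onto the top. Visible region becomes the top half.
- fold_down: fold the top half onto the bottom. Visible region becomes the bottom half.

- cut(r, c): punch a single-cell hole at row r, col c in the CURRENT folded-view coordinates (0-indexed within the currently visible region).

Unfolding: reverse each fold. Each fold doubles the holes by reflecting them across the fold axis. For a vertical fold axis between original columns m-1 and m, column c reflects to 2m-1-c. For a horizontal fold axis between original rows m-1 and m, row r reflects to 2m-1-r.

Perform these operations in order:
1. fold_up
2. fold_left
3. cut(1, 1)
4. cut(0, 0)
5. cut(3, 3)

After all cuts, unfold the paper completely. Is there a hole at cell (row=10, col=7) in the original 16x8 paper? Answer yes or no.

Op 1 fold_up: fold axis h@8; visible region now rows[0,8) x cols[0,8) = 8x8
Op 2 fold_left: fold axis v@4; visible region now rows[0,8) x cols[0,4) = 8x4
Op 3 cut(1, 1): punch at orig (1,1); cuts so far [(1, 1)]; region rows[0,8) x cols[0,4) = 8x4
Op 4 cut(0, 0): punch at orig (0,0); cuts so far [(0, 0), (1, 1)]; region rows[0,8) x cols[0,4) = 8x4
Op 5 cut(3, 3): punch at orig (3,3); cuts so far [(0, 0), (1, 1), (3, 3)]; region rows[0,8) x cols[0,4) = 8x4
Unfold 1 (reflect across v@4): 6 holes -> [(0, 0), (0, 7), (1, 1), (1, 6), (3, 3), (3, 4)]
Unfold 2 (reflect across h@8): 12 holes -> [(0, 0), (0, 7), (1, 1), (1, 6), (3, 3), (3, 4), (12, 3), (12, 4), (14, 1), (14, 6), (15, 0), (15, 7)]
Holes: [(0, 0), (0, 7), (1, 1), (1, 6), (3, 3), (3, 4), (12, 3), (12, 4), (14, 1), (14, 6), (15, 0), (15, 7)]

Answer: no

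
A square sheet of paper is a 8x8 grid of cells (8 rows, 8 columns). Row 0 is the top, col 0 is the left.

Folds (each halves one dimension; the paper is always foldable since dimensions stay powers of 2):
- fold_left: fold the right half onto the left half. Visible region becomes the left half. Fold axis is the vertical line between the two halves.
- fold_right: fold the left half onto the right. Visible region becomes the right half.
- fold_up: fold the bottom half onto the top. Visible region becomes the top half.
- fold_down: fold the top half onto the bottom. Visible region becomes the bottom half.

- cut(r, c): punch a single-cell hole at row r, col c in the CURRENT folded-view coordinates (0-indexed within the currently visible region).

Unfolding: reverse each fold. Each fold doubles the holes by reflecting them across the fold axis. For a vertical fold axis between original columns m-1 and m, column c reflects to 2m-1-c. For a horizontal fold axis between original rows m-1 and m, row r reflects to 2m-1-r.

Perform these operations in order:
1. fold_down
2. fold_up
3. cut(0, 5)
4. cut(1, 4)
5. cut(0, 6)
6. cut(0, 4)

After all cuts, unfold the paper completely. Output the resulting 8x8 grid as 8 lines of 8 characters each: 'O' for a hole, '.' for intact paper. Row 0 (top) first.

Answer: ....OOO.
....O...
....O...
....OOO.
....OOO.
....O...
....O...
....OOO.

Derivation:
Op 1 fold_down: fold axis h@4; visible region now rows[4,8) x cols[0,8) = 4x8
Op 2 fold_up: fold axis h@6; visible region now rows[4,6) x cols[0,8) = 2x8
Op 3 cut(0, 5): punch at orig (4,5); cuts so far [(4, 5)]; region rows[4,6) x cols[0,8) = 2x8
Op 4 cut(1, 4): punch at orig (5,4); cuts so far [(4, 5), (5, 4)]; region rows[4,6) x cols[0,8) = 2x8
Op 5 cut(0, 6): punch at orig (4,6); cuts so far [(4, 5), (4, 6), (5, 4)]; region rows[4,6) x cols[0,8) = 2x8
Op 6 cut(0, 4): punch at orig (4,4); cuts so far [(4, 4), (4, 5), (4, 6), (5, 4)]; region rows[4,6) x cols[0,8) = 2x8
Unfold 1 (reflect across h@6): 8 holes -> [(4, 4), (4, 5), (4, 6), (5, 4), (6, 4), (7, 4), (7, 5), (7, 6)]
Unfold 2 (reflect across h@4): 16 holes -> [(0, 4), (0, 5), (0, 6), (1, 4), (2, 4), (3, 4), (3, 5), (3, 6), (4, 4), (4, 5), (4, 6), (5, 4), (6, 4), (7, 4), (7, 5), (7, 6)]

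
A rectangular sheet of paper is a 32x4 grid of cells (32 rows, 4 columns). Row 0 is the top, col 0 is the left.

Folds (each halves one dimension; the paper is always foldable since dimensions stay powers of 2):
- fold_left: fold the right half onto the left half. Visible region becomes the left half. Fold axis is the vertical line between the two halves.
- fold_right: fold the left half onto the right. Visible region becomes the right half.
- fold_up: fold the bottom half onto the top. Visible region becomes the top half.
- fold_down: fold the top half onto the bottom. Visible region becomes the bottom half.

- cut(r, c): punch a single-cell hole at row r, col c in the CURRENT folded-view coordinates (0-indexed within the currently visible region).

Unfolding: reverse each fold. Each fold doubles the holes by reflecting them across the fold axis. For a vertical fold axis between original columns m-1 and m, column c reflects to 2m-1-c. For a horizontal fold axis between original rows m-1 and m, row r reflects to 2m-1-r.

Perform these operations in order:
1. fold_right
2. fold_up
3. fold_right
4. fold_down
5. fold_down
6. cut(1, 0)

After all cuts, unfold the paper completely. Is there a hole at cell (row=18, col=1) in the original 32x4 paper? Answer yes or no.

Answer: yes

Derivation:
Op 1 fold_right: fold axis v@2; visible region now rows[0,32) x cols[2,4) = 32x2
Op 2 fold_up: fold axis h@16; visible region now rows[0,16) x cols[2,4) = 16x2
Op 3 fold_right: fold axis v@3; visible region now rows[0,16) x cols[3,4) = 16x1
Op 4 fold_down: fold axis h@8; visible region now rows[8,16) x cols[3,4) = 8x1
Op 5 fold_down: fold axis h@12; visible region now rows[12,16) x cols[3,4) = 4x1
Op 6 cut(1, 0): punch at orig (13,3); cuts so far [(13, 3)]; region rows[12,16) x cols[3,4) = 4x1
Unfold 1 (reflect across h@12): 2 holes -> [(10, 3), (13, 3)]
Unfold 2 (reflect across h@8): 4 holes -> [(2, 3), (5, 3), (10, 3), (13, 3)]
Unfold 3 (reflect across v@3): 8 holes -> [(2, 2), (2, 3), (5, 2), (5, 3), (10, 2), (10, 3), (13, 2), (13, 3)]
Unfold 4 (reflect across h@16): 16 holes -> [(2, 2), (2, 3), (5, 2), (5, 3), (10, 2), (10, 3), (13, 2), (13, 3), (18, 2), (18, 3), (21, 2), (21, 3), (26, 2), (26, 3), (29, 2), (29, 3)]
Unfold 5 (reflect across v@2): 32 holes -> [(2, 0), (2, 1), (2, 2), (2, 3), (5, 0), (5, 1), (5, 2), (5, 3), (10, 0), (10, 1), (10, 2), (10, 3), (13, 0), (13, 1), (13, 2), (13, 3), (18, 0), (18, 1), (18, 2), (18, 3), (21, 0), (21, 1), (21, 2), (21, 3), (26, 0), (26, 1), (26, 2), (26, 3), (29, 0), (29, 1), (29, 2), (29, 3)]
Holes: [(2, 0), (2, 1), (2, 2), (2, 3), (5, 0), (5, 1), (5, 2), (5, 3), (10, 0), (10, 1), (10, 2), (10, 3), (13, 0), (13, 1), (13, 2), (13, 3), (18, 0), (18, 1), (18, 2), (18, 3), (21, 0), (21, 1), (21, 2), (21, 3), (26, 0), (26, 1), (26, 2), (26, 3), (29, 0), (29, 1), (29, 2), (29, 3)]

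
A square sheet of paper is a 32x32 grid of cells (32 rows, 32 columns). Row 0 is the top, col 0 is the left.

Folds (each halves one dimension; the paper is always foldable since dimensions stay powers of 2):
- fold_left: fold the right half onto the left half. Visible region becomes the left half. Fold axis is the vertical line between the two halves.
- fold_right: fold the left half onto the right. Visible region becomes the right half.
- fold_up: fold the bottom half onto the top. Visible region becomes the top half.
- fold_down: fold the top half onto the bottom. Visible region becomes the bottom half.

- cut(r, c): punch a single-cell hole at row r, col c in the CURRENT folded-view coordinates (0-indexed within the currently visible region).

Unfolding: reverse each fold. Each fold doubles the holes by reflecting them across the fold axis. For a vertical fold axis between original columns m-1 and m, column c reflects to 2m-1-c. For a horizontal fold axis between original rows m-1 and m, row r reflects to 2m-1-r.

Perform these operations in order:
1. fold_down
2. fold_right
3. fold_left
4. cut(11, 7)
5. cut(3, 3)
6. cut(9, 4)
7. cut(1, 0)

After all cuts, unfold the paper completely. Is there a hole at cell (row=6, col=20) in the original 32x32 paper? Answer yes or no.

Answer: yes

Derivation:
Op 1 fold_down: fold axis h@16; visible region now rows[16,32) x cols[0,32) = 16x32
Op 2 fold_right: fold axis v@16; visible region now rows[16,32) x cols[16,32) = 16x16
Op 3 fold_left: fold axis v@24; visible region now rows[16,32) x cols[16,24) = 16x8
Op 4 cut(11, 7): punch at orig (27,23); cuts so far [(27, 23)]; region rows[16,32) x cols[16,24) = 16x8
Op 5 cut(3, 3): punch at orig (19,19); cuts so far [(19, 19), (27, 23)]; region rows[16,32) x cols[16,24) = 16x8
Op 6 cut(9, 4): punch at orig (25,20); cuts so far [(19, 19), (25, 20), (27, 23)]; region rows[16,32) x cols[16,24) = 16x8
Op 7 cut(1, 0): punch at orig (17,16); cuts so far [(17, 16), (19, 19), (25, 20), (27, 23)]; region rows[16,32) x cols[16,24) = 16x8
Unfold 1 (reflect across v@24): 8 holes -> [(17, 16), (17, 31), (19, 19), (19, 28), (25, 20), (25, 27), (27, 23), (27, 24)]
Unfold 2 (reflect across v@16): 16 holes -> [(17, 0), (17, 15), (17, 16), (17, 31), (19, 3), (19, 12), (19, 19), (19, 28), (25, 4), (25, 11), (25, 20), (25, 27), (27, 7), (27, 8), (27, 23), (27, 24)]
Unfold 3 (reflect across h@16): 32 holes -> [(4, 7), (4, 8), (4, 23), (4, 24), (6, 4), (6, 11), (6, 20), (6, 27), (12, 3), (12, 12), (12, 19), (12, 28), (14, 0), (14, 15), (14, 16), (14, 31), (17, 0), (17, 15), (17, 16), (17, 31), (19, 3), (19, 12), (19, 19), (19, 28), (25, 4), (25, 11), (25, 20), (25, 27), (27, 7), (27, 8), (27, 23), (27, 24)]
Holes: [(4, 7), (4, 8), (4, 23), (4, 24), (6, 4), (6, 11), (6, 20), (6, 27), (12, 3), (12, 12), (12, 19), (12, 28), (14, 0), (14, 15), (14, 16), (14, 31), (17, 0), (17, 15), (17, 16), (17, 31), (19, 3), (19, 12), (19, 19), (19, 28), (25, 4), (25, 11), (25, 20), (25, 27), (27, 7), (27, 8), (27, 23), (27, 24)]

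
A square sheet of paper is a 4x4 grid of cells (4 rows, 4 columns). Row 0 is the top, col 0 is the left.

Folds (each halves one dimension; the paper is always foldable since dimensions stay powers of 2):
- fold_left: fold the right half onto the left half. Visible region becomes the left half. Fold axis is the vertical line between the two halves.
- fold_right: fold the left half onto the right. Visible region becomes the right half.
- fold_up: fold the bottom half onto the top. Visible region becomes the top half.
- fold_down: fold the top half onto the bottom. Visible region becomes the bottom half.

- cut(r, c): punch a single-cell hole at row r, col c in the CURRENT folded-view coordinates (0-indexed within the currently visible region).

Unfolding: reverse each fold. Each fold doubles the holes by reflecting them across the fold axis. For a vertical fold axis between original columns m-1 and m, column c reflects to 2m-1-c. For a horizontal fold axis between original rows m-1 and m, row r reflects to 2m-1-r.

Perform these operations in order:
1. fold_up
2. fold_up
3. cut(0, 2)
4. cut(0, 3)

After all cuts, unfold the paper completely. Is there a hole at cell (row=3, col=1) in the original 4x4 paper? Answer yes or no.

Op 1 fold_up: fold axis h@2; visible region now rows[0,2) x cols[0,4) = 2x4
Op 2 fold_up: fold axis h@1; visible region now rows[0,1) x cols[0,4) = 1x4
Op 3 cut(0, 2): punch at orig (0,2); cuts so far [(0, 2)]; region rows[0,1) x cols[0,4) = 1x4
Op 4 cut(0, 3): punch at orig (0,3); cuts so far [(0, 2), (0, 3)]; region rows[0,1) x cols[0,4) = 1x4
Unfold 1 (reflect across h@1): 4 holes -> [(0, 2), (0, 3), (1, 2), (1, 3)]
Unfold 2 (reflect across h@2): 8 holes -> [(0, 2), (0, 3), (1, 2), (1, 3), (2, 2), (2, 3), (3, 2), (3, 3)]
Holes: [(0, 2), (0, 3), (1, 2), (1, 3), (2, 2), (2, 3), (3, 2), (3, 3)]

Answer: no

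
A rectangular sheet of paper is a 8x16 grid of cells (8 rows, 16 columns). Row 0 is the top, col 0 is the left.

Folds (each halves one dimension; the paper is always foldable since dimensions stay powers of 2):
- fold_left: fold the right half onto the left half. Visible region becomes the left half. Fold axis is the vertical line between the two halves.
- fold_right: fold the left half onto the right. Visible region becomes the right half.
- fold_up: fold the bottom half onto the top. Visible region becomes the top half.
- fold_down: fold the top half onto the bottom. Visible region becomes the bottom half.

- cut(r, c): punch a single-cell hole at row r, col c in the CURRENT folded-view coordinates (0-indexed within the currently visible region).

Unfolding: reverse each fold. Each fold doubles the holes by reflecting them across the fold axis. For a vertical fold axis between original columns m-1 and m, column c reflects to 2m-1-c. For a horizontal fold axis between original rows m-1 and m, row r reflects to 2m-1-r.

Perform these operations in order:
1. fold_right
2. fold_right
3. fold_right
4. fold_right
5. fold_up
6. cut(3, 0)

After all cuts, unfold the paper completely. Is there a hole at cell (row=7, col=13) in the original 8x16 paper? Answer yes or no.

Op 1 fold_right: fold axis v@8; visible region now rows[0,8) x cols[8,16) = 8x8
Op 2 fold_right: fold axis v@12; visible region now rows[0,8) x cols[12,16) = 8x4
Op 3 fold_right: fold axis v@14; visible region now rows[0,8) x cols[14,16) = 8x2
Op 4 fold_right: fold axis v@15; visible region now rows[0,8) x cols[15,16) = 8x1
Op 5 fold_up: fold axis h@4; visible region now rows[0,4) x cols[15,16) = 4x1
Op 6 cut(3, 0): punch at orig (3,15); cuts so far [(3, 15)]; region rows[0,4) x cols[15,16) = 4x1
Unfold 1 (reflect across h@4): 2 holes -> [(3, 15), (4, 15)]
Unfold 2 (reflect across v@15): 4 holes -> [(3, 14), (3, 15), (4, 14), (4, 15)]
Unfold 3 (reflect across v@14): 8 holes -> [(3, 12), (3, 13), (3, 14), (3, 15), (4, 12), (4, 13), (4, 14), (4, 15)]
Unfold 4 (reflect across v@12): 16 holes -> [(3, 8), (3, 9), (3, 10), (3, 11), (3, 12), (3, 13), (3, 14), (3, 15), (4, 8), (4, 9), (4, 10), (4, 11), (4, 12), (4, 13), (4, 14), (4, 15)]
Unfold 5 (reflect across v@8): 32 holes -> [(3, 0), (3, 1), (3, 2), (3, 3), (3, 4), (3, 5), (3, 6), (3, 7), (3, 8), (3, 9), (3, 10), (3, 11), (3, 12), (3, 13), (3, 14), (3, 15), (4, 0), (4, 1), (4, 2), (4, 3), (4, 4), (4, 5), (4, 6), (4, 7), (4, 8), (4, 9), (4, 10), (4, 11), (4, 12), (4, 13), (4, 14), (4, 15)]
Holes: [(3, 0), (3, 1), (3, 2), (3, 3), (3, 4), (3, 5), (3, 6), (3, 7), (3, 8), (3, 9), (3, 10), (3, 11), (3, 12), (3, 13), (3, 14), (3, 15), (4, 0), (4, 1), (4, 2), (4, 3), (4, 4), (4, 5), (4, 6), (4, 7), (4, 8), (4, 9), (4, 10), (4, 11), (4, 12), (4, 13), (4, 14), (4, 15)]

Answer: no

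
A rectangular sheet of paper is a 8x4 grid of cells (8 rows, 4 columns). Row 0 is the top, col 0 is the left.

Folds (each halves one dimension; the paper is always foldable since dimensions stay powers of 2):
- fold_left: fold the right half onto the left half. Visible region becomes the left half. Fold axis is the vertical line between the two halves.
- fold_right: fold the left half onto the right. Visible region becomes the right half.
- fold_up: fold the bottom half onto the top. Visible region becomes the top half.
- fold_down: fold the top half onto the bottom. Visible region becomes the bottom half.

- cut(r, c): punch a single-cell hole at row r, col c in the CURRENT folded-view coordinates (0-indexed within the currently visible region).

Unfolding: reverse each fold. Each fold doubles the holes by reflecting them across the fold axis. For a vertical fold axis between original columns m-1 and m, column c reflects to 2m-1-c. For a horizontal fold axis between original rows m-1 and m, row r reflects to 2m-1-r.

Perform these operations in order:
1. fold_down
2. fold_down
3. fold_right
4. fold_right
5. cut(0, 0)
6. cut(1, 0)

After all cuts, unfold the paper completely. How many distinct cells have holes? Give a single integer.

Answer: 32

Derivation:
Op 1 fold_down: fold axis h@4; visible region now rows[4,8) x cols[0,4) = 4x4
Op 2 fold_down: fold axis h@6; visible region now rows[6,8) x cols[0,4) = 2x4
Op 3 fold_right: fold axis v@2; visible region now rows[6,8) x cols[2,4) = 2x2
Op 4 fold_right: fold axis v@3; visible region now rows[6,8) x cols[3,4) = 2x1
Op 5 cut(0, 0): punch at orig (6,3); cuts so far [(6, 3)]; region rows[6,8) x cols[3,4) = 2x1
Op 6 cut(1, 0): punch at orig (7,3); cuts so far [(6, 3), (7, 3)]; region rows[6,8) x cols[3,4) = 2x1
Unfold 1 (reflect across v@3): 4 holes -> [(6, 2), (6, 3), (7, 2), (7, 3)]
Unfold 2 (reflect across v@2): 8 holes -> [(6, 0), (6, 1), (6, 2), (6, 3), (7, 0), (7, 1), (7, 2), (7, 3)]
Unfold 3 (reflect across h@6): 16 holes -> [(4, 0), (4, 1), (4, 2), (4, 3), (5, 0), (5, 1), (5, 2), (5, 3), (6, 0), (6, 1), (6, 2), (6, 3), (7, 0), (7, 1), (7, 2), (7, 3)]
Unfold 4 (reflect across h@4): 32 holes -> [(0, 0), (0, 1), (0, 2), (0, 3), (1, 0), (1, 1), (1, 2), (1, 3), (2, 0), (2, 1), (2, 2), (2, 3), (3, 0), (3, 1), (3, 2), (3, 3), (4, 0), (4, 1), (4, 2), (4, 3), (5, 0), (5, 1), (5, 2), (5, 3), (6, 0), (6, 1), (6, 2), (6, 3), (7, 0), (7, 1), (7, 2), (7, 3)]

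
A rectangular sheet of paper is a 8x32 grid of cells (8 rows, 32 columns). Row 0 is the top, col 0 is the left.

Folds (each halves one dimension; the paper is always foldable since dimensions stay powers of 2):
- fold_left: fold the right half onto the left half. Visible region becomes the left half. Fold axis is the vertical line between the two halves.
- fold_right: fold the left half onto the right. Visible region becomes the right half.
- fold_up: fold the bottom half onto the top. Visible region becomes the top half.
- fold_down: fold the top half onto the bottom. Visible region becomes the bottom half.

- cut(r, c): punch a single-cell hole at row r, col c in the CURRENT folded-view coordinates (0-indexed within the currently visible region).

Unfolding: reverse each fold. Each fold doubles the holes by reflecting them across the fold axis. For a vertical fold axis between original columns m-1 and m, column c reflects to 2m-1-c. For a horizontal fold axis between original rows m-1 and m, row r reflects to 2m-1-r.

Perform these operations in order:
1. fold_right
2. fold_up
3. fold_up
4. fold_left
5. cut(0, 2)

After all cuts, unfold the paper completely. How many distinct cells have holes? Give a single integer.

Op 1 fold_right: fold axis v@16; visible region now rows[0,8) x cols[16,32) = 8x16
Op 2 fold_up: fold axis h@4; visible region now rows[0,4) x cols[16,32) = 4x16
Op 3 fold_up: fold axis h@2; visible region now rows[0,2) x cols[16,32) = 2x16
Op 4 fold_left: fold axis v@24; visible region now rows[0,2) x cols[16,24) = 2x8
Op 5 cut(0, 2): punch at orig (0,18); cuts so far [(0, 18)]; region rows[0,2) x cols[16,24) = 2x8
Unfold 1 (reflect across v@24): 2 holes -> [(0, 18), (0, 29)]
Unfold 2 (reflect across h@2): 4 holes -> [(0, 18), (0, 29), (3, 18), (3, 29)]
Unfold 3 (reflect across h@4): 8 holes -> [(0, 18), (0, 29), (3, 18), (3, 29), (4, 18), (4, 29), (7, 18), (7, 29)]
Unfold 4 (reflect across v@16): 16 holes -> [(0, 2), (0, 13), (0, 18), (0, 29), (3, 2), (3, 13), (3, 18), (3, 29), (4, 2), (4, 13), (4, 18), (4, 29), (7, 2), (7, 13), (7, 18), (7, 29)]

Answer: 16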